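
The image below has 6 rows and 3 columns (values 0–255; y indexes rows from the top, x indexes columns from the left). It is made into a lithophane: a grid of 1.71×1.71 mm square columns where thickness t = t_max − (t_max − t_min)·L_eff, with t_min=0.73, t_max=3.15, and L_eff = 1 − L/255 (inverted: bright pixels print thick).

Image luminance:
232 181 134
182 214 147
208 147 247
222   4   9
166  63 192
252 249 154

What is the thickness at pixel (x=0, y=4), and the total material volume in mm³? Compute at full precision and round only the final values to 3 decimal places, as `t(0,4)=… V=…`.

span = t_max - t_min = 3.15 - 0.73 = 2.420
L(0,4) = 166, L_eff = 1 - 166/255 = 0.349020 (inverted)
t(0,4) = 3.15 - 2.420·0.349020 = 2.305
Σt over all 6·3 pixels = 88483/2125 ≈ 41.6390588
V = pitch²·Σt = 1.71²·88483/2125 = 121.757

t(0,4)=2.305 V=121.757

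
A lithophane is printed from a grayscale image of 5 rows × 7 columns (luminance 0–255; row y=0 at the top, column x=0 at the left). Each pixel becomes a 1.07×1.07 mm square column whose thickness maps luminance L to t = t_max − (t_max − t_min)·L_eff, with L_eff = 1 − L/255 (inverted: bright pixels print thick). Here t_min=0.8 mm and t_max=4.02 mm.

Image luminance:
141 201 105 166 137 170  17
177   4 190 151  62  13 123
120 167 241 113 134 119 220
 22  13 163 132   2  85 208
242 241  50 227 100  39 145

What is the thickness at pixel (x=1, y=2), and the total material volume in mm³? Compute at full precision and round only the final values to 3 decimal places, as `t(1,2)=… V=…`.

t(1,2)=2.909 V=96.247

span = t_max - t_min = 4.02 - 0.8 = 3.220
L(1,2) = 167, L_eff = 1 - 167/255 = 0.345098 (inverted)
t(1,2) = 4.02 - 3.220·0.345098 = 2.909
Σt over all 5·7 pixels = 35728/425 ≈ 84.0658824
V = pitch²·Σt = 1.07²·35728/425 = 96.247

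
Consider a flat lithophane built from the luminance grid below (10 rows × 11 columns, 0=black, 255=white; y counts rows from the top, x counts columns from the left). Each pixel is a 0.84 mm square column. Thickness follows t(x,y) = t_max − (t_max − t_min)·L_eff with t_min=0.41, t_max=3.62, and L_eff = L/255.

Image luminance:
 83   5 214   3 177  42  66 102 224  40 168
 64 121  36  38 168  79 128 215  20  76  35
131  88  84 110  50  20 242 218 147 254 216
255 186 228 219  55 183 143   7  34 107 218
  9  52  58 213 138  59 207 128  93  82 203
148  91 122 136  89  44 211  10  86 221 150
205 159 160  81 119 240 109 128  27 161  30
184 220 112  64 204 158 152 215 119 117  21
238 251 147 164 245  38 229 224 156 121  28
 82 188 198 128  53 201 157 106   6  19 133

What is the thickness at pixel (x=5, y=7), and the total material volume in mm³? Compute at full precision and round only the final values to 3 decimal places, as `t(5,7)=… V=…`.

t(5,7)=1.631 V=157.098

span = t_max - t_min = 3.62 - 0.41 = 3.210
L(5,7) = 158, L_eff = 158/255 = 0.619608
t(5,7) = 3.62 - 3.210·0.619608 = 1.631
Σt over all 10·11 pixels = 946239/4250 ≈ 222.6444706
V = pitch²·Σt = 0.84²·946239/4250 = 157.098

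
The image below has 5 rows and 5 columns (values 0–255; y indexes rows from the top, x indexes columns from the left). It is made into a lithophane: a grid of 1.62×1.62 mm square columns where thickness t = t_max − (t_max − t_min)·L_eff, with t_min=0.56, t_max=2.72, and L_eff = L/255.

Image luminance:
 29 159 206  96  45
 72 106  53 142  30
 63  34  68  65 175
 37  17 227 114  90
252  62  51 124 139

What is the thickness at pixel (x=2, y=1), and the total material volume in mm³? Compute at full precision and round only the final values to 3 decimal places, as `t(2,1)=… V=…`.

span = t_max - t_min = 2.72 - 0.56 = 2.160
L(2,1) = 53, L_eff = 53/255 = 0.207843
t(2,1) = 2.72 - 2.160·0.207843 = 2.271
Σt over all 5·5 pixels = 100292/2125 ≈ 47.1962353
V = pitch²·Σt = 1.62²·100292/2125 = 123.862

t(2,1)=2.271 V=123.862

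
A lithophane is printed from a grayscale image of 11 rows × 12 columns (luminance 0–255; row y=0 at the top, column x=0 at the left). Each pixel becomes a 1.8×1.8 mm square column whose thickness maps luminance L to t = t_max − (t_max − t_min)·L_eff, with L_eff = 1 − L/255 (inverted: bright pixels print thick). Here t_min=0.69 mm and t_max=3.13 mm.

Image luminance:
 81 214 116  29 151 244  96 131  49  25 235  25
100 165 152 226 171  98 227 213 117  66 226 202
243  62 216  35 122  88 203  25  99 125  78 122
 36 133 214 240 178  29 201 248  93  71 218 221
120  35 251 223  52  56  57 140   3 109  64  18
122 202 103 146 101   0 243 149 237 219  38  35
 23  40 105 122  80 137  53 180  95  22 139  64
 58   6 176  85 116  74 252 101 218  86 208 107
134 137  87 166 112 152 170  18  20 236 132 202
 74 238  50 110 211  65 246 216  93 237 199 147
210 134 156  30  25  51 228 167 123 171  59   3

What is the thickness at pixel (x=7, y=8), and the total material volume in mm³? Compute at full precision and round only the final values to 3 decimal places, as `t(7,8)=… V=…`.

span = t_max - t_min = 3.13 - 0.69 = 2.440
L(7,8) = 18, L_eff = 1 - 18/255 = 0.929412 (inverted)
t(7,8) = 3.13 - 2.440·0.929412 = 0.862
Σt over all 11·12 pixels = 1601653/6375 ≈ 251.2396863
V = pitch²·Σt = 1.8²·1601653/6375 = 814.017

t(7,8)=0.862 V=814.017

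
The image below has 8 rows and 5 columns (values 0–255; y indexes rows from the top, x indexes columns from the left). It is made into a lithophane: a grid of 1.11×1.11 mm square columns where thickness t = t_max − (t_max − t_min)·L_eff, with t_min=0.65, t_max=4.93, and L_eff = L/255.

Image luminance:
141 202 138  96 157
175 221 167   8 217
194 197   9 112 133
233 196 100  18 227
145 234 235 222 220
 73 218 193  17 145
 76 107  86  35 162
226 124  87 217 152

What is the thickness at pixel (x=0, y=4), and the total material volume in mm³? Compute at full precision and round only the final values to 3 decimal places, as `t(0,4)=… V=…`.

span = t_max - t_min = 4.93 - 0.65 = 4.280
L(0,4) = 145, L_eff = 145/255 = 0.568627
t(0,4) = 4.93 - 4.280·0.568627 = 2.496
Σt over all 8·5 pixels = 124849/1275 ≈ 97.9207843
V = pitch²·Σt = 1.11²·124849/1275 = 120.648

t(0,4)=2.496 V=120.648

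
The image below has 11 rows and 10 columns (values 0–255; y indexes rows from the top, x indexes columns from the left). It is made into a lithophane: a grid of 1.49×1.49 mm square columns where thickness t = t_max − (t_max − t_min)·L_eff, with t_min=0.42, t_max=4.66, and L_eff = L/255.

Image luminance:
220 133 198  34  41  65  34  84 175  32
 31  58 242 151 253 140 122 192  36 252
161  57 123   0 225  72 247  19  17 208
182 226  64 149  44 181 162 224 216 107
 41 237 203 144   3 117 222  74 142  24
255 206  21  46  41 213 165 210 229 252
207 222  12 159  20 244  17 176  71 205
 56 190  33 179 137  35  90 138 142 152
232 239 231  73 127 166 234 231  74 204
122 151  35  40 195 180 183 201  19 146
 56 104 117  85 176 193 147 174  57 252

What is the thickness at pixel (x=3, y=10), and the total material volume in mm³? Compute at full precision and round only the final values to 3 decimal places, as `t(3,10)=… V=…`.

span = t_max - t_min = 4.66 - 0.42 = 4.240
L(3,10) = 85, L_eff = 85/255 = 0.333333
t(3,10) = 4.66 - 4.240·0.333333 = 3.247
Σt over all 11·10 pixels = 1683019/6375 ≈ 264.0029804
V = pitch²·Σt = 1.49²·1683019/6375 = 586.113

t(3,10)=3.247 V=586.113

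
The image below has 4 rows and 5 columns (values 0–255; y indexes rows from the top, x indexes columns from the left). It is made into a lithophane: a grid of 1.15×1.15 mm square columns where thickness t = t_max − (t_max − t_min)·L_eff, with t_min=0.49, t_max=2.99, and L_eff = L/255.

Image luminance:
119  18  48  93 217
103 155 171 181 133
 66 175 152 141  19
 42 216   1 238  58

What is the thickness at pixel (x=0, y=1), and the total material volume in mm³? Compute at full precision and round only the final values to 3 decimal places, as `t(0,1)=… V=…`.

span = t_max - t_min = 2.99 - 0.49 = 2.500
L(0,1) = 103, L_eff = 103/255 = 0.403922
t(0,1) = 2.99 - 2.500·0.403922 = 1.980
Σt over all 4·5 pixels = 36.8
V = pitch²·Σt = 1.15²·36.8 = 48.668

t(0,1)=1.980 V=48.668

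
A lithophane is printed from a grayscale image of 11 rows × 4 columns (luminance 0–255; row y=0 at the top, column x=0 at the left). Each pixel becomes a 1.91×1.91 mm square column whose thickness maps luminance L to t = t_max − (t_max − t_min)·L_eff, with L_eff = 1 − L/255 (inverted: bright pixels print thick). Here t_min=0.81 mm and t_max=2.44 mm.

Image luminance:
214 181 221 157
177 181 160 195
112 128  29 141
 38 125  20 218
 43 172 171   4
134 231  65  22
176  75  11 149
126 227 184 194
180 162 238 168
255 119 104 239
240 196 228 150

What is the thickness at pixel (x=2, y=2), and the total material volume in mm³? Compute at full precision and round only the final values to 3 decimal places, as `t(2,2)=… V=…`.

t(2,2)=0.995 V=282.992

span = t_max - t_min = 2.44 - 0.81 = 1.630
L(2,2) = 29, L_eff = 1 - 29/255 = 0.886275 (inverted)
t(2,2) = 2.44 - 1.630·0.886275 = 0.995
Σt over all 11·4 pixels = 19781/255 ≈ 77.5725490
V = pitch²·Σt = 1.91²·19781/255 = 282.992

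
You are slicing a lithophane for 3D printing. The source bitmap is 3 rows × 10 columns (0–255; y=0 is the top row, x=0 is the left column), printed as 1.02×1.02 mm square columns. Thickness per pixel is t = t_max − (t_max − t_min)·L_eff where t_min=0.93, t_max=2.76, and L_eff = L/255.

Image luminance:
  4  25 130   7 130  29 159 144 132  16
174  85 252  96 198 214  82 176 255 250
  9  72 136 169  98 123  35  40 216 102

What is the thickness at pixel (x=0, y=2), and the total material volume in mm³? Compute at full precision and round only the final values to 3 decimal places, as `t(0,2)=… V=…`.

t(0,2)=2.695 V=59.580

span = t_max - t_min = 2.76 - 0.93 = 1.830
L(0,2) = 9, L_eff = 9/255 = 0.035294
t(0,2) = 2.76 - 1.830·0.035294 = 2.695
Σt over all 3·10 pixels = 243381/4250 ≈ 57.2661176
V = pitch²·Σt = 1.02²·243381/4250 = 59.580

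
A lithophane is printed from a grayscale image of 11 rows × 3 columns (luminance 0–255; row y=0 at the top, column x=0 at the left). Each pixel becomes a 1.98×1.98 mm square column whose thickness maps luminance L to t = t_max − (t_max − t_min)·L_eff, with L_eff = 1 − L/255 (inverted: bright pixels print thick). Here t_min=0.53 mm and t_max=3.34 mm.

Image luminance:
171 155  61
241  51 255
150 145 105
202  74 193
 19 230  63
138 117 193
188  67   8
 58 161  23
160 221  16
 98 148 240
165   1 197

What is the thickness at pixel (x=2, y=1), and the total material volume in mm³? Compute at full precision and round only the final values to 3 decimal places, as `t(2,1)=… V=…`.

span = t_max - t_min = 3.34 - 0.53 = 2.810
L(2,1) = 255, L_eff = 1 - 255/255 = 0.000000 (inverted)
t(2,1) = 3.34 - 2.810·0.000000 = 3.340
Σt over all 11·3 pixels = 552743/8500 ≈ 65.0285882
V = pitch²·Σt = 1.98²·552743/8500 = 254.938

t(2,1)=3.340 V=254.938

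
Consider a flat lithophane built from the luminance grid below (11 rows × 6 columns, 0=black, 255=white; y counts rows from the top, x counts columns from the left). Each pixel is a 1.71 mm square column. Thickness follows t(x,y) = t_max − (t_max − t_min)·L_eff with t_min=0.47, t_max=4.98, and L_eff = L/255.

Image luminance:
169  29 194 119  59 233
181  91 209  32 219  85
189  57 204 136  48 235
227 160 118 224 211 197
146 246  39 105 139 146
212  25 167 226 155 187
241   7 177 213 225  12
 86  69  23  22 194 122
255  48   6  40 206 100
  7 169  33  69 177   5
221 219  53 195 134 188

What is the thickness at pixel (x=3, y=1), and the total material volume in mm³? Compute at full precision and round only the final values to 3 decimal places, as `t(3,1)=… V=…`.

span = t_max - t_min = 4.98 - 0.47 = 4.510
L(3,1) = 32, L_eff = 32/255 = 0.125490
t(3,1) = 4.98 - 4.510·0.125490 = 4.414
Σt over all 11·6 pixels = 870331/5100 ≈ 170.6531373
V = pitch²·Σt = 1.71²·870331/5100 = 499.007

t(3,1)=4.414 V=499.007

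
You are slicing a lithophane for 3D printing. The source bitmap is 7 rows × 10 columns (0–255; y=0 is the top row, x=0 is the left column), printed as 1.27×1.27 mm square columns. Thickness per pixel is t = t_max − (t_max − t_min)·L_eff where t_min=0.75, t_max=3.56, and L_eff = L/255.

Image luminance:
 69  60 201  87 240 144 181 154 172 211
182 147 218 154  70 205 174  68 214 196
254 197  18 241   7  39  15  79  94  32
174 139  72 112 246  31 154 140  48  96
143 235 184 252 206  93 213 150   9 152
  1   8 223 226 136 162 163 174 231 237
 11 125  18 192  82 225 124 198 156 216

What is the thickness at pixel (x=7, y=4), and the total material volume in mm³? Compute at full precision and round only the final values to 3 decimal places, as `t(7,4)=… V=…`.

t(7,4)=1.907 V=226.332

span = t_max - t_min = 3.56 - 0.75 = 2.810
L(7,4) = 150, L_eff = 150/255 = 0.588235
t(7,4) = 3.56 - 2.810·0.588235 = 1.907
Σt over all 7·10 pixels = 178916/1275 ≈ 140.3262745
V = pitch²·Σt = 1.27²·178916/1275 = 226.332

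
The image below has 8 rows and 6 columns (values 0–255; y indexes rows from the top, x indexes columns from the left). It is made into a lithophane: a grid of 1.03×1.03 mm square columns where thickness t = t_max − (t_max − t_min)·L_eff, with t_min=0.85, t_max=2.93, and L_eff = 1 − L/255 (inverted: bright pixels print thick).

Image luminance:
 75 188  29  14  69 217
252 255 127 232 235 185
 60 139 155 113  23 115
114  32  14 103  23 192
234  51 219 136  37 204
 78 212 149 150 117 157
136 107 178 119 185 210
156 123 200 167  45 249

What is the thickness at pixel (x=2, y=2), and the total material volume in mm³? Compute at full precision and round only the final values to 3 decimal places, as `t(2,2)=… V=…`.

span = t_max - t_min = 2.93 - 0.85 = 2.080
L(2,2) = 155, L_eff = 1 - 155/255 = 0.392157 (inverted)
t(2,2) = 2.93 - 2.080·0.392157 = 2.114
Σt over all 8·6 pixels = 120452/1275 ≈ 94.4721569
V = pitch²·Σt = 1.03²·120452/1275 = 100.226

t(2,2)=2.114 V=100.226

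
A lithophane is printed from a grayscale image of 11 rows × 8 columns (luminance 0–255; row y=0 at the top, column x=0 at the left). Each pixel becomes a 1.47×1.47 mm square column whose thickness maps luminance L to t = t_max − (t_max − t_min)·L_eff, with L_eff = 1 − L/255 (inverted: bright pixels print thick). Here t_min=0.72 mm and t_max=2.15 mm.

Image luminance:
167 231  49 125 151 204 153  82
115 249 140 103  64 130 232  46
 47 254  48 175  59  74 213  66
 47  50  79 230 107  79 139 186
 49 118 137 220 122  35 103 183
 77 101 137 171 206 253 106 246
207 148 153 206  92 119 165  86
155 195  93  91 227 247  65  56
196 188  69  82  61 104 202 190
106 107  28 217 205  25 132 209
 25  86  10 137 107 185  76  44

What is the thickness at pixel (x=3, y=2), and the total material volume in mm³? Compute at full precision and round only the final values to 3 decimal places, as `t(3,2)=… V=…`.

span = t_max - t_min = 2.15 - 0.72 = 1.430
L(3,2) = 175, L_eff = 1 - 175/255 = 0.313725 (inverted)
t(3,2) = 2.15 - 1.430·0.313725 = 1.701
Σt over all 11·8 pixels = 542267/4250 ≈ 127.5922353
V = pitch²·Σt = 1.47²·542267/4250 = 275.714

t(3,2)=1.701 V=275.714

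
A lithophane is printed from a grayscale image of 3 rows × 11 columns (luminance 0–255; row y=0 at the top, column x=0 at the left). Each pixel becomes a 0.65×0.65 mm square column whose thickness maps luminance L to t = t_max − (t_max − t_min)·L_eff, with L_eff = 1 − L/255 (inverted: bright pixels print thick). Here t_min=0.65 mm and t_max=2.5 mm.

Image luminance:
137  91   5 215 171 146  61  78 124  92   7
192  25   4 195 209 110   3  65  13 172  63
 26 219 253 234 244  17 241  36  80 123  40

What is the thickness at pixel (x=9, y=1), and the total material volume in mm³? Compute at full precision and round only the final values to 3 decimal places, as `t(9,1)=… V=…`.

t(9,1)=1.898 V=20.376

span = t_max - t_min = 2.5 - 0.65 = 1.850
L(9,1) = 172, L_eff = 1 - 172/255 = 0.325490 (inverted)
t(9,1) = 2.5 - 1.850·0.325490 = 1.898
Σt over all 3·11 pixels = 122981/2550 ≈ 48.2278431
V = pitch²·Σt = 0.65²·122981/2550 = 20.376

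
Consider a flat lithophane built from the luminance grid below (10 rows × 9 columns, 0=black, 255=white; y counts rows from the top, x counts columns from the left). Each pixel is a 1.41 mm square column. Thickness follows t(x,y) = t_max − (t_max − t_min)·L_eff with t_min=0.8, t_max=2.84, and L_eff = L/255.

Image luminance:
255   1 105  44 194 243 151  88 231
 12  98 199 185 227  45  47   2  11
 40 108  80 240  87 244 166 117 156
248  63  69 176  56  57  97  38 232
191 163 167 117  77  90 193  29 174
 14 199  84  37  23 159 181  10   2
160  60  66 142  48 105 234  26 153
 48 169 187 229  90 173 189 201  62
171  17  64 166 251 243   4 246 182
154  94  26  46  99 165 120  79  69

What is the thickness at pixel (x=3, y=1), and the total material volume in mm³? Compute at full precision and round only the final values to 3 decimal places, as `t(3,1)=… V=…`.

t(3,1)=1.360 V=335.432

span = t_max - t_min = 2.84 - 0.8 = 2.040
L(3,1) = 185, L_eff = 185/255 = 0.725490
t(3,1) = 2.84 - 2.040·0.725490 = 1.360
Σt over all 10·9 pixels = 168.72
V = pitch²·Σt = 1.41²·168.72 = 335.432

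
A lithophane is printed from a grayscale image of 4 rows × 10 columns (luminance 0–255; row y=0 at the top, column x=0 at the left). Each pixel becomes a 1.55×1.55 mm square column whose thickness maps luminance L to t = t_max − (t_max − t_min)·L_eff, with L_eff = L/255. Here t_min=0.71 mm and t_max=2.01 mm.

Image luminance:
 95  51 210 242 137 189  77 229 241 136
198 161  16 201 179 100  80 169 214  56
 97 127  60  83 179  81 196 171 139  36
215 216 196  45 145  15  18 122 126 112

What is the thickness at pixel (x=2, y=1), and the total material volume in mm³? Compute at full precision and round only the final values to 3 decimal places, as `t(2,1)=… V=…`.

t(2,1)=1.928 V=127.512

span = t_max - t_min = 2.01 - 0.71 = 1.300
L(2,1) = 16, L_eff = 16/255 = 0.062745
t(2,1) = 2.01 - 1.300·0.062745 = 1.928
Σt over all 4·10 pixels = 13534/255 ≈ 53.0745098
V = pitch²·Σt = 1.55²·13534/255 = 127.512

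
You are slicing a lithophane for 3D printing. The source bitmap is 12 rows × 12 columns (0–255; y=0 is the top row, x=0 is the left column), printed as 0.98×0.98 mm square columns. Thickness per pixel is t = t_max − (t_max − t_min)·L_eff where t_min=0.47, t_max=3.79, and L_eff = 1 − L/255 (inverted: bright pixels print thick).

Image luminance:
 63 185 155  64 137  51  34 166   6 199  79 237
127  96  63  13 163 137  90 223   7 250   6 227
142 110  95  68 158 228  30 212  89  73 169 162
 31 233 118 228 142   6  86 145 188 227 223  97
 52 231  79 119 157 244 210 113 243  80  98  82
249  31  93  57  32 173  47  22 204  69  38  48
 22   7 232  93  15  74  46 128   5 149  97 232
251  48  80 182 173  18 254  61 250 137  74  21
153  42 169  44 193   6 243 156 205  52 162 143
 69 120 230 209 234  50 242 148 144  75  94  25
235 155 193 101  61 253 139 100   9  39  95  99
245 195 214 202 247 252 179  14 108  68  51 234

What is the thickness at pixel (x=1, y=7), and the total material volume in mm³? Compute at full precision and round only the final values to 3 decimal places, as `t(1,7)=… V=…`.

t(1,7)=1.095 V=291.998

span = t_max - t_min = 3.79 - 0.47 = 3.320
L(1,7) = 48, L_eff = 1 - 48/255 = 0.811765 (inverted)
t(1,7) = 3.79 - 3.320·0.811765 = 1.095
Σt over all 12·12 pixels = 1938242/6375 ≈ 304.0379608
V = pitch²·Σt = 0.98²·1938242/6375 = 291.998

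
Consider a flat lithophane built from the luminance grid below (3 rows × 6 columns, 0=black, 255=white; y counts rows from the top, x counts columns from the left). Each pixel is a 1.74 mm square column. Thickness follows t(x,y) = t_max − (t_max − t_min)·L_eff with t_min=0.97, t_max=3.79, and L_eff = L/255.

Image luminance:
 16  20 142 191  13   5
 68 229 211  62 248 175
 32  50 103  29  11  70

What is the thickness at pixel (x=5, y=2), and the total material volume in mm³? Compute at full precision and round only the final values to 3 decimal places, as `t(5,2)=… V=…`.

t(5,2)=3.016 V=150.461

span = t_max - t_min = 3.79 - 0.97 = 2.820
L(5,2) = 70, L_eff = 70/255 = 0.274510
t(5,2) = 3.79 - 2.820·0.274510 = 3.016
Σt over all 3·6 pixels = 21121/425 ≈ 49.6964706
V = pitch²·Σt = 1.74²·21121/425 = 150.461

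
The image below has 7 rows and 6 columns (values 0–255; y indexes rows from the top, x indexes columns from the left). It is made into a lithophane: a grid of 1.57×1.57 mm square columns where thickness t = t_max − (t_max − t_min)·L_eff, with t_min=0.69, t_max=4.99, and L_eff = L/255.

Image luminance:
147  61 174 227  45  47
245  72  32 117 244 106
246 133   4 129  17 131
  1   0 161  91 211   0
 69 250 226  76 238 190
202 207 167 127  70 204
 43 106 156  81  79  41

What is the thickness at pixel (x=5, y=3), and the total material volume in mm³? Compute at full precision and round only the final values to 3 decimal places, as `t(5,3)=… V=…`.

t(5,3)=4.990 V=301.578

span = t_max - t_min = 4.99 - 0.69 = 4.300
L(5,3) = 0, L_eff = 0/255 = 0.000000
t(5,3) = 4.99 - 4.300·0.000000 = 4.990
Σt over all 7·6 pixels = 31199/255 ≈ 122.3490196
V = pitch²·Σt = 1.57²·31199/255 = 301.578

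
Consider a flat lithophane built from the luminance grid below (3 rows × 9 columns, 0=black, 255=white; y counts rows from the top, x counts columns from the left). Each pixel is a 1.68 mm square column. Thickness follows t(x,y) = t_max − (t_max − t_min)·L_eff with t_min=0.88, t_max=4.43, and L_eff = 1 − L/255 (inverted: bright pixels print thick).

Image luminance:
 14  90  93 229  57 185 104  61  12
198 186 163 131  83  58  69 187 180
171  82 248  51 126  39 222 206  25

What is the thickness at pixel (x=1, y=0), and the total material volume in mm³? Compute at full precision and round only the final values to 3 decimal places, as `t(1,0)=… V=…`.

span = t_max - t_min = 4.43 - 0.88 = 3.550
L(1,0) = 90, L_eff = 1 - 90/255 = 0.647059 (inverted)
t(1,0) = 4.43 - 3.550·0.647059 = 2.133
Σt over all 3·9 pixels = 58891/850 ≈ 69.2835294
V = pitch²·Σt = 1.68²·58891/850 = 195.546

t(1,0)=2.133 V=195.546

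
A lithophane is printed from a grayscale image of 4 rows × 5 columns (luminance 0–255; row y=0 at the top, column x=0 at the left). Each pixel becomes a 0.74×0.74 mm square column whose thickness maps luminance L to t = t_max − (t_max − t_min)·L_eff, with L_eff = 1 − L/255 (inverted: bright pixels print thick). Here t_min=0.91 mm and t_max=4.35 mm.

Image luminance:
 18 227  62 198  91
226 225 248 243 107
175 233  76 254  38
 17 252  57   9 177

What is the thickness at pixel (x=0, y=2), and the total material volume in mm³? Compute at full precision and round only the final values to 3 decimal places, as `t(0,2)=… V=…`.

span = t_max - t_min = 4.35 - 0.91 = 3.440
L(0,2) = 175, L_eff = 1 - 175/255 = 0.313725 (inverted)
t(0,2) = 4.35 - 3.440·0.313725 = 3.271
Σt over all 4·5 pixels = 368263/6375 ≈ 57.7667451
V = pitch²·Σt = 0.74²·368263/6375 = 31.633

t(0,2)=3.271 V=31.633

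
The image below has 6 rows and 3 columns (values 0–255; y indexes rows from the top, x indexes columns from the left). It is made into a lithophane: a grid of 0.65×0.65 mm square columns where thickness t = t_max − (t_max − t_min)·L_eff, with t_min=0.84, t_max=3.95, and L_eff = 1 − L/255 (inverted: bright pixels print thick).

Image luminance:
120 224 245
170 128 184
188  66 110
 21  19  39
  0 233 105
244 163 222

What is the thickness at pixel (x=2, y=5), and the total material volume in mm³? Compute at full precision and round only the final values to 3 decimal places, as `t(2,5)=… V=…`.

span = t_max - t_min = 3.95 - 0.84 = 3.110
L(2,5) = 222, L_eff = 1 - 222/255 = 0.129412 (inverted)
t(2,5) = 3.95 - 3.110·0.129412 = 3.548
Σt over all 6·3 pixels = 385717/8500 ≈ 45.3784706
V = pitch²·Σt = 0.65²·385717/8500 = 19.172

t(2,5)=3.548 V=19.172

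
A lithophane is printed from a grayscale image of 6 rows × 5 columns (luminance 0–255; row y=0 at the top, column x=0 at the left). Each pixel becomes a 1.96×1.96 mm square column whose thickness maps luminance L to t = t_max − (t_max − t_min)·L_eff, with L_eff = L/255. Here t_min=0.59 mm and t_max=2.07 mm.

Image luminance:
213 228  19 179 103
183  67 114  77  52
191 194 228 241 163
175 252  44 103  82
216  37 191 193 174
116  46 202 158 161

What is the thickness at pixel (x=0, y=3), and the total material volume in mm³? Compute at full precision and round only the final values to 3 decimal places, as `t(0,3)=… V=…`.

span = t_max - t_min = 2.07 - 0.59 = 1.480
L(0,3) = 175, L_eff = 175/255 = 0.686275
t(0,3) = 2.07 - 1.480·0.686275 = 1.054
Σt over all 6·5 pixels = 466027/12750 ≈ 36.5511373
V = pitch²·Σt = 1.96²·466027/12750 = 140.415

t(0,3)=1.054 V=140.415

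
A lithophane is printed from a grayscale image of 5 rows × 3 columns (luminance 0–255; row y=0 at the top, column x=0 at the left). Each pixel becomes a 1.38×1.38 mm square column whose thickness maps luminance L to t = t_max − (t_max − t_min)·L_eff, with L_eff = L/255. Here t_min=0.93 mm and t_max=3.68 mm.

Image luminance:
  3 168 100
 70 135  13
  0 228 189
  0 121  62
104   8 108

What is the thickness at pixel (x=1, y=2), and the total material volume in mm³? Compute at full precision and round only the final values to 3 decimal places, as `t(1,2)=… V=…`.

span = t_max - t_min = 3.68 - 0.93 = 2.750
L(1,2) = 228, L_eff = 228/255 = 0.894118
t(1,2) = 3.68 - 2.750·0.894118 = 1.221
Σt over all 5·3 pixels = 493/12 ≈ 41.0833333
V = pitch²·Σt = 1.38²·493/12 = 78.239

t(1,2)=1.221 V=78.239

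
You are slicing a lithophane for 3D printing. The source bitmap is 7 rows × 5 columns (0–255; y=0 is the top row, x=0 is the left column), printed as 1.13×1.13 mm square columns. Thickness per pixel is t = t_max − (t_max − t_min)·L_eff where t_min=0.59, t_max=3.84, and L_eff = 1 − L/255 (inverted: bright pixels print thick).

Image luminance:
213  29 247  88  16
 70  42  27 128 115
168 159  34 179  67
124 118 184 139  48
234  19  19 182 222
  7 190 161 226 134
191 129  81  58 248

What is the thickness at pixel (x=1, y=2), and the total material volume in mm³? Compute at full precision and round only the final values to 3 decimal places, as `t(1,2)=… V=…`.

t(1,2)=2.616 V=96.282

span = t_max - t_min = 3.84 - 0.59 = 3.250
L(1,2) = 159, L_eff = 1 - 159/255 = 0.376471 (inverted)
t(1,2) = 3.84 - 3.250·0.376471 = 2.616
Σt over all 7·5 pixels = 25637/340 ≈ 75.4029412
V = pitch²·Σt = 1.13²·25637/340 = 96.282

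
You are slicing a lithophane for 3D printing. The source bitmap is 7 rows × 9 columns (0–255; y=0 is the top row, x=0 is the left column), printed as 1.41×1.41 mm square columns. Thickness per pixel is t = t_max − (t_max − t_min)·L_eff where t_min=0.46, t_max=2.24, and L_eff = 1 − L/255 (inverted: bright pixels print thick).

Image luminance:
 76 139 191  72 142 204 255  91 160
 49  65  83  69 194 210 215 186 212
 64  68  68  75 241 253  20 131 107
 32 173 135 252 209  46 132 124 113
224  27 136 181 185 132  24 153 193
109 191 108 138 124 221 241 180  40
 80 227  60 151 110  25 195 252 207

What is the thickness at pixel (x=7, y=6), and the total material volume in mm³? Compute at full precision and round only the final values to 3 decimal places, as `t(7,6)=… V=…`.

t(7,6)=2.219 V=179.323

span = t_max - t_min = 2.24 - 0.46 = 1.780
L(7,6) = 252, L_eff = 1 - 252/255 = 0.011765 (inverted)
t(7,6) = 2.24 - 1.780·0.011765 = 2.219
Σt over all 7·9 pixels = 46001/510 ≈ 90.1980392
V = pitch²·Σt = 1.41²·46001/510 = 179.323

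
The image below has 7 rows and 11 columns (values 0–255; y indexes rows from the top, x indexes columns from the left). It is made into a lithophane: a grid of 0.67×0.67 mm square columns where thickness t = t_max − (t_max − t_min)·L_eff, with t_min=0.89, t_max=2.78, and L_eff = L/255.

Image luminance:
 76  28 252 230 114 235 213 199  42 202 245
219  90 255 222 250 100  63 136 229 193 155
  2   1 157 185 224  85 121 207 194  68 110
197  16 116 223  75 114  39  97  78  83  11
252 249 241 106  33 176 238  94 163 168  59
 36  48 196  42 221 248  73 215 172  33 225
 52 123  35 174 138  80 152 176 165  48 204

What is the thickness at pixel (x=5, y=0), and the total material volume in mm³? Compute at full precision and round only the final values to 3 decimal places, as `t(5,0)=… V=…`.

span = t_max - t_min = 2.78 - 0.89 = 1.890
L(5,0) = 235, L_eff = 235/255 = 0.921569
t(5,0) = 2.78 - 1.890·0.921569 = 1.038
Σt over all 7·11 pixels = 284998/2125 ≈ 134.1167059
V = pitch²·Σt = 0.67²·284998/2125 = 60.205

t(5,0)=1.038 V=60.205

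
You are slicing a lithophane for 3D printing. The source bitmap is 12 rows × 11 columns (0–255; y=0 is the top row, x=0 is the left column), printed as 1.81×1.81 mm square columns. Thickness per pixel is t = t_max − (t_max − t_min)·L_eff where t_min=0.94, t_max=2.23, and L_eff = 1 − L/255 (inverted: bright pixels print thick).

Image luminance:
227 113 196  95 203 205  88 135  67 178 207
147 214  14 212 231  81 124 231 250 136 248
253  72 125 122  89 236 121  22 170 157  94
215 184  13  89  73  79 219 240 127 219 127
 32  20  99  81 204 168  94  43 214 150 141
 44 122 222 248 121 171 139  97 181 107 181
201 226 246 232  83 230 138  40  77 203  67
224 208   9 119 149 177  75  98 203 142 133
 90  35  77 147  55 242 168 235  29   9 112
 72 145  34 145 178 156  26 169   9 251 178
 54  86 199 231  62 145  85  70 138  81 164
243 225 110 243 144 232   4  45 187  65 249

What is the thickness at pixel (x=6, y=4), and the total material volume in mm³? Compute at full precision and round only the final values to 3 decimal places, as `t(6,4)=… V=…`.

span = t_max - t_min = 2.23 - 0.94 = 1.290
L(6,4) = 94, L_eff = 1 - 94/255 = 0.631373 (inverted)
t(6,4) = 2.23 - 1.290·0.631373 = 1.416
Σt over all 12·11 pixels = 1847213/8500 ≈ 217.3191765
V = pitch²·Σt = 1.81²·1847213/8500 = 711.959

t(6,4)=1.416 V=711.959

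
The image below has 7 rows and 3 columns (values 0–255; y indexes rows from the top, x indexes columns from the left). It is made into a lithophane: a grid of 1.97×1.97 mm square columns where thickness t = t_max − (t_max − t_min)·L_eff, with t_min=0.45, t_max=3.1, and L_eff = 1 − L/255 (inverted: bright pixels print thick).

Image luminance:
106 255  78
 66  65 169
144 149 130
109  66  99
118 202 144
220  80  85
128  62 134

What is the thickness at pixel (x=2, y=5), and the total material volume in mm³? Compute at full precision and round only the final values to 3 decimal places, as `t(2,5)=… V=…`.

span = t_max - t_min = 3.1 - 0.45 = 2.650
L(2,5) = 85, L_eff = 1 - 85/255 = 0.666667 (inverted)
t(2,5) = 3.1 - 2.650·0.666667 = 1.333
Σt over all 7·3 pixels = 46618/1275 ≈ 36.5631373
V = pitch²·Σt = 1.97²·46618/1275 = 141.898

t(2,5)=1.333 V=141.898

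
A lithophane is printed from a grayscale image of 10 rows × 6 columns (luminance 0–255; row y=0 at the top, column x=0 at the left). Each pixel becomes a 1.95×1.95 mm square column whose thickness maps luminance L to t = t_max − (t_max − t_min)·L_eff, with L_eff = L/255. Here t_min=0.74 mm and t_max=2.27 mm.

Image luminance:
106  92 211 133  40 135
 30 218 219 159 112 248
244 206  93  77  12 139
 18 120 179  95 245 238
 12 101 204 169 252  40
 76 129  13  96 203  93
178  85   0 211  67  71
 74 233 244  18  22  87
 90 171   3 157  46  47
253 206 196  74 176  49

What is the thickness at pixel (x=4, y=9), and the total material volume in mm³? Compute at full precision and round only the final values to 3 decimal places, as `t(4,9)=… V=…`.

t(4,9)=1.214 V=346.446

span = t_max - t_min = 2.27 - 0.74 = 1.530
L(4,9) = 176, L_eff = 176/255 = 0.690196
t(4,9) = 2.27 - 1.530·0.690196 = 1.214
Σt over all 10·6 pixels = 91.11
V = pitch²·Σt = 1.95²·91.11 = 346.446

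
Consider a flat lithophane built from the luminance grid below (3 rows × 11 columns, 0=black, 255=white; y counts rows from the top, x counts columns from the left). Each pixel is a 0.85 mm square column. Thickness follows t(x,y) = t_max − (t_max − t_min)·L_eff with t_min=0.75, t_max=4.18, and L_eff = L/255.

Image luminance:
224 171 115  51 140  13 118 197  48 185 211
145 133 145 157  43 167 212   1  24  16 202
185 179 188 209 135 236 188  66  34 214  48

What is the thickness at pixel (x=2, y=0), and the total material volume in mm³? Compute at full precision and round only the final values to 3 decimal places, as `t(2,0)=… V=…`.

t(2,0)=2.633 V=56.901

span = t_max - t_min = 4.18 - 0.75 = 3.430
L(2,0) = 115, L_eff = 115/255 = 0.450980
t(2,0) = 4.18 - 3.430·0.450980 = 2.633
Σt over all 3·11 pixels = 200827/2550 ≈ 78.7556863
V = pitch²·Σt = 0.85²·200827/2550 = 56.901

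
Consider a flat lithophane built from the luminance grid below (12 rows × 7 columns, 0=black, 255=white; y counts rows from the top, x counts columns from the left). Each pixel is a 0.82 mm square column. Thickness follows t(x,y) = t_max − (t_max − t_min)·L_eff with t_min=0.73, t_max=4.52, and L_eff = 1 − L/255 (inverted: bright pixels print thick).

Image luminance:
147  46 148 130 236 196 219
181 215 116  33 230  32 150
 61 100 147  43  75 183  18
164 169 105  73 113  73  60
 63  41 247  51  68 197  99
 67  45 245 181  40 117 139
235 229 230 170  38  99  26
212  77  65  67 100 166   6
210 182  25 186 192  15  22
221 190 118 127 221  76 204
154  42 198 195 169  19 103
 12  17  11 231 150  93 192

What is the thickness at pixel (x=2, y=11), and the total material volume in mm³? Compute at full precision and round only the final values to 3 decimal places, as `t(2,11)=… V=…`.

t(2,11)=0.893 V=144.746

span = t_max - t_min = 4.52 - 0.73 = 3.790
L(2,11) = 11, L_eff = 1 - 11/255 = 0.956863 (inverted)
t(2,11) = 4.52 - 3.790·0.956863 = 0.893
Σt over all 12·7 pixels = 2744671/12750 ≈ 215.2683137
V = pitch²·Σt = 0.82²·2744671/12750 = 144.746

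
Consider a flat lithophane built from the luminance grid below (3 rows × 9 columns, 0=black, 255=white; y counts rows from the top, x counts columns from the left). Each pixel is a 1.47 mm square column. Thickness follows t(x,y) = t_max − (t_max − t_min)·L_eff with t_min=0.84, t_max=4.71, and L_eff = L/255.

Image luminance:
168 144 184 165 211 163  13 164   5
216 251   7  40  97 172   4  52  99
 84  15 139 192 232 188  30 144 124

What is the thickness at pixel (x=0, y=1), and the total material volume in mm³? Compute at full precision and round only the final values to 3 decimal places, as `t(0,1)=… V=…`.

t(0,1)=1.432 V=166.480

span = t_max - t_min = 4.71 - 0.84 = 3.870
L(0,1) = 216, L_eff = 216/255 = 0.847059
t(0,1) = 4.71 - 3.870·0.847059 = 1.432
Σt over all 3·9 pixels = 327429/4250 ≈ 77.0421176
V = pitch²·Σt = 1.47²·327429/4250 = 166.480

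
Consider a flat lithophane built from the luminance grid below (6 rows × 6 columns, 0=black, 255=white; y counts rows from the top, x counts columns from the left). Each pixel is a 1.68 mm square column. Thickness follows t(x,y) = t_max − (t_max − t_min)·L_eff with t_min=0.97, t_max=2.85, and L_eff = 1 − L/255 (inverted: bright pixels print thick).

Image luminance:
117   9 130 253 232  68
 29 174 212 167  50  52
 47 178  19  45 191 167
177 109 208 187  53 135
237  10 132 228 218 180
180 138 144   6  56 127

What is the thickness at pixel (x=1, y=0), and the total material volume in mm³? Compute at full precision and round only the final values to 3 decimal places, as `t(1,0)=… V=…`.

span = t_max - t_min = 2.85 - 0.97 = 1.880
L(1,0) = 9, L_eff = 1 - 9/255 = 0.964706 (inverted)
t(1,0) = 2.85 - 1.880·0.964706 = 1.036
Σt over all 6·6 pixels = 29458/425 ≈ 69.3129412
V = pitch²·Σt = 1.68²·29458/425 = 195.629

t(1,0)=1.036 V=195.629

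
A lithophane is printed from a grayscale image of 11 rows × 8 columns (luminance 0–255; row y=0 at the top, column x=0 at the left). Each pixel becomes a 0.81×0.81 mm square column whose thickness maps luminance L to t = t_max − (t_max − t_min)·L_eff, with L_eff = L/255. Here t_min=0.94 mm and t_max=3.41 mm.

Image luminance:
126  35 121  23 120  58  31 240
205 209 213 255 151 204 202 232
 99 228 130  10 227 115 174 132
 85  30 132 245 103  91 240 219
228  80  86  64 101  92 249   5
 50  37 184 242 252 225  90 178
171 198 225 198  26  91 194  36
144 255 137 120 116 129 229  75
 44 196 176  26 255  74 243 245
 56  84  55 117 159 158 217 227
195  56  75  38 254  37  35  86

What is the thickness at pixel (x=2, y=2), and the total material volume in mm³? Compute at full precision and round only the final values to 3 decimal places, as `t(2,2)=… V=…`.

span = t_max - t_min = 3.41 - 0.94 = 2.470
L(2,2) = 130, L_eff = 130/255 = 0.509804
t(2,2) = 3.41 - 2.470·0.509804 = 2.151
Σt over all 11·8 pixels = 76899/425 ≈ 180.9388235
V = pitch²·Σt = 0.81²·76899/425 = 118.714

t(2,2)=2.151 V=118.714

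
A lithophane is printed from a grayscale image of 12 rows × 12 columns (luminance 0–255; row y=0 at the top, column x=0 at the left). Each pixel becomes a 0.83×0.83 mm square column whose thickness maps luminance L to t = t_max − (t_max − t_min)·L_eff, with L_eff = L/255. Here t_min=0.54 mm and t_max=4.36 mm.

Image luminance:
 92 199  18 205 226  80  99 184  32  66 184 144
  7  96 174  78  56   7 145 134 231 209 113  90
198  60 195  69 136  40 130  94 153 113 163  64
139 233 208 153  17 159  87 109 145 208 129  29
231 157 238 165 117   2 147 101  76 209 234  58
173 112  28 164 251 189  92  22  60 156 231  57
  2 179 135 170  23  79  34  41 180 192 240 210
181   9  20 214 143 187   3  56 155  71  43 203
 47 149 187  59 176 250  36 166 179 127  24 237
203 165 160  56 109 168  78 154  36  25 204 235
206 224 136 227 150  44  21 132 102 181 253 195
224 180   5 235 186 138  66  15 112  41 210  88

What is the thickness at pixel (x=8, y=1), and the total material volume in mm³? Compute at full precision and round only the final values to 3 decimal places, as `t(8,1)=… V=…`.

t(8,1)=0.900 V=241.176

span = t_max - t_min = 4.36 - 0.54 = 3.820
L(8,1) = 231, L_eff = 231/255 = 0.905882
t(8,1) = 4.36 - 3.820·0.905882 = 0.900
Σt over all 12·12 pixels = 4463629/12750 ≈ 350.0885490
V = pitch²·Σt = 0.83²·4463629/12750 = 241.176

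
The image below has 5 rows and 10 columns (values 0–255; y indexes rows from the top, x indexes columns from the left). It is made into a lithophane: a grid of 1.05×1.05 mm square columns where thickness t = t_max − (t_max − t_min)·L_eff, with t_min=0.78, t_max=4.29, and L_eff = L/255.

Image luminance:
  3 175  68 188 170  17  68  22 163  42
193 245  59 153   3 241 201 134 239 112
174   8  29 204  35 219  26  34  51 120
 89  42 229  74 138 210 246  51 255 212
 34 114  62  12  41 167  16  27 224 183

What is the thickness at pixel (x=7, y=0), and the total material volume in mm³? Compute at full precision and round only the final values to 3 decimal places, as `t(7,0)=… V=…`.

span = t_max - t_min = 4.29 - 0.78 = 3.510
L(7,0) = 22, L_eff = 22/255 = 0.086275
t(7,0) = 4.29 - 3.510·0.086275 = 3.987
Σt over all 5·10 pixels = 285519/2125 ≈ 134.3618824
V = pitch²·Σt = 1.05²·285519/2125 = 148.134

t(7,0)=3.987 V=148.134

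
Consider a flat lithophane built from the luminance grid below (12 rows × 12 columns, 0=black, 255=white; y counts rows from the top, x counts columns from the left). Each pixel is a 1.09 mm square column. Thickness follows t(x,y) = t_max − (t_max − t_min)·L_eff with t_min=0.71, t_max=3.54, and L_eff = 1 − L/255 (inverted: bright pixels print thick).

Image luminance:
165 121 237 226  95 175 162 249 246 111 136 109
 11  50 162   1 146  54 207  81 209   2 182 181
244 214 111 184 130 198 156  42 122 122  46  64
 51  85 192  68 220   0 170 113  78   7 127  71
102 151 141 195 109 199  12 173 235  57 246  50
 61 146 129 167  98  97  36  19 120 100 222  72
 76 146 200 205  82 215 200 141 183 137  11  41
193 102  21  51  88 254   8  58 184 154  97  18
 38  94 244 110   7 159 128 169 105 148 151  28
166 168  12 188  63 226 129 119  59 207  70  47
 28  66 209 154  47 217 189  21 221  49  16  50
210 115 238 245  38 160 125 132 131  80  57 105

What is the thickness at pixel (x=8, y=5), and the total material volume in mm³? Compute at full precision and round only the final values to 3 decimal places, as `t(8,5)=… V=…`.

span = t_max - t_min = 3.54 - 0.71 = 2.830
L(8,5) = 120, L_eff = 1 - 120/255 = 0.529412 (inverted)
t(8,5) = 3.54 - 2.830·0.529412 = 2.042
Σt over all 12·12 pixels = 2536193/8500 ≈ 298.3756471
V = pitch²·Σt = 1.09²·2536193/8500 = 354.500

t(8,5)=2.042 V=354.500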